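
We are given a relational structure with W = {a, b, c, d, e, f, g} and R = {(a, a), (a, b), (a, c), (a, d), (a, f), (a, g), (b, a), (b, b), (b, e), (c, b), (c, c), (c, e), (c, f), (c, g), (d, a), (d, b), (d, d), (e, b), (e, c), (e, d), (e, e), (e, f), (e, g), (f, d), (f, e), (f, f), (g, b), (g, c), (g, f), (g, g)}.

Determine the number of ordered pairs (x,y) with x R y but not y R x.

11

Enumerating: (a,c), (a,f), (a,g), (c,b), (c,f), (d,b), (e,d), (e,g), (f,d), (g,b), (g,f).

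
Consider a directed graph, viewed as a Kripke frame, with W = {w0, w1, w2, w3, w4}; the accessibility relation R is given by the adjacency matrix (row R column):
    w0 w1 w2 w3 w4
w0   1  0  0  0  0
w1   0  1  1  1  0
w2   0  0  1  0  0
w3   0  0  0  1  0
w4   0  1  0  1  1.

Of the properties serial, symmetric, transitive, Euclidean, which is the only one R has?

Serial: yes — every world has a successor (e.g. w0 R w0).
Symmetric: no — w1 R w2 but not w2 R w1.
Transitive: no — w4 R w1 and w1 R w2, but not w4 R w2.
Euclidean: no — w1 R w2 and w1 R w3, but not w2 R w3.
Only serial holds.

serial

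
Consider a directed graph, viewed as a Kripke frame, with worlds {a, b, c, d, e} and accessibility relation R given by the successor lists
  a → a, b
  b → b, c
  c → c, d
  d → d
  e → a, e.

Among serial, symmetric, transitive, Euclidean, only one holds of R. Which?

Serial: yes — every world has a successor (e.g. a R a).
Symmetric: no — a R b but not b R a.
Transitive: no — a R b and b R c, but not a R c.
Euclidean: no — a R b and a R a, but not b R a.
Only serial holds.

serial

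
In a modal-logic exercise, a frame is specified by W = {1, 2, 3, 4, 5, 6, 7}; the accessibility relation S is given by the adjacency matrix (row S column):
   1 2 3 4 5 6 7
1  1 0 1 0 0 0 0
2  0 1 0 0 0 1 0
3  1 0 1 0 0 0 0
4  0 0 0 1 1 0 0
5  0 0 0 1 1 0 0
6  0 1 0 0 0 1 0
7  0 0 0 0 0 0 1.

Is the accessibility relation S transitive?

Transitive: yes — every two-step S-path is closed by a direct edge.

Yes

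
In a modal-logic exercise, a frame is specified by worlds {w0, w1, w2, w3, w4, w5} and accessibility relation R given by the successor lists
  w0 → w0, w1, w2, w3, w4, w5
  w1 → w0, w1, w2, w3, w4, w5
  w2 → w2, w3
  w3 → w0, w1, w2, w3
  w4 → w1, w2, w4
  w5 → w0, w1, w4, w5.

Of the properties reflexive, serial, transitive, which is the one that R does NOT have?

transitive

Reflexive: yes — every world is R-related to itself.
Serial: yes — every world has a successor (e.g. w0 R w0).
Transitive: no — w2 R w3 and w3 R w0, but not w2 R w0.
Only transitive fails.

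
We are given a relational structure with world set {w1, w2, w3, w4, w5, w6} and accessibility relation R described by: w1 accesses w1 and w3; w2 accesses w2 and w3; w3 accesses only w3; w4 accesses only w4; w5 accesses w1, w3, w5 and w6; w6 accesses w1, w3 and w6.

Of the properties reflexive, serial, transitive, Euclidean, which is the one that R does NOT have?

Reflexive: yes — every world is R-related to itself.
Serial: yes — every world has a successor (e.g. w1 R w1).
Transitive: yes — every two-step R-path is closed by a direct edge.
Euclidean: no — w5 R w1 and w5 R w6, but not w1 R w6.
Only Euclidean fails.

Euclidean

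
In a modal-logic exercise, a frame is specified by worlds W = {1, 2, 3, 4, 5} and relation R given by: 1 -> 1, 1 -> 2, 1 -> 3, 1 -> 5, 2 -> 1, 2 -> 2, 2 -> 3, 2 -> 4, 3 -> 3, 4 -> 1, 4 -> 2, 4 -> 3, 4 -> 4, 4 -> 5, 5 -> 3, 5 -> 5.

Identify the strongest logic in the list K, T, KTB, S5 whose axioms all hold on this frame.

T

Reflexive (axiom T): yes — every world is R-related to itself.
Symmetric (axiom B): no — 1 R 3 but not 3 R 1.
Euclidean (axiom 5): no — 1 R 2 and 1 R 5, but not 2 R 5.
So F validates K, T; KTB would additionally require R to be symmetric. The strongest is T.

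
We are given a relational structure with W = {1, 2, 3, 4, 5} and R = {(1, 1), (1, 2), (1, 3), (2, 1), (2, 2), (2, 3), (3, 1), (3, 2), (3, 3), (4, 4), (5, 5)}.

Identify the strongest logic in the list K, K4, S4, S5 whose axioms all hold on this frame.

S5

Transitive (axiom 4): yes — every two-step R-path is closed by a direct edge.
Reflexive (axiom T): yes — every world is R-related to itself.
Euclidean (axiom 5): yes — any two successors of a common world are R-related.
So F validates K, K4, S4, S5. The strongest is S5.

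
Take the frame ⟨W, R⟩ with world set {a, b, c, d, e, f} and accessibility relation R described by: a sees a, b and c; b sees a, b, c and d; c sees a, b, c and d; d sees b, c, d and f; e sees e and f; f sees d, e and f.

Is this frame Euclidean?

Euclidean: no — b R a and b R d, but not a R d.

No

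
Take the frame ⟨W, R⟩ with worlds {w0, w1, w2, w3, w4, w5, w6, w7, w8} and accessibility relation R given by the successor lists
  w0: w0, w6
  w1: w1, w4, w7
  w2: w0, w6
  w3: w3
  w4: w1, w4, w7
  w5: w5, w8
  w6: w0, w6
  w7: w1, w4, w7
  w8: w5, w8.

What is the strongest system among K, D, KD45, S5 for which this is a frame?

Serial (axiom D): yes — every world has a successor (e.g. w0 R w0).
Euclidean (axiom 5): yes — any two successors of a common world are R-related.
Transitive (axiom 4): yes — every two-step R-path is closed by a direct edge.
Reflexive (axiom T): no — w2 is not related to itself.
So F validates K, D, KD45; S5 would additionally require R to be reflexive. The strongest is KD45.

KD45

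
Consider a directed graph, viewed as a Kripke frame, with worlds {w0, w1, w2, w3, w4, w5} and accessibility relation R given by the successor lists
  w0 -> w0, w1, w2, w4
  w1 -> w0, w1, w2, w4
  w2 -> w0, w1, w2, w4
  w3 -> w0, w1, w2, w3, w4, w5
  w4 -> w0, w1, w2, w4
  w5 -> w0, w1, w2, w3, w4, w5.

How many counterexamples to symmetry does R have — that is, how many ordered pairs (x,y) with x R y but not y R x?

8

Enumerating: (w3,w0), (w3,w1), (w3,w2), (w3,w4), (w5,w0), (w5,w1), (w5,w2), (w5,w4).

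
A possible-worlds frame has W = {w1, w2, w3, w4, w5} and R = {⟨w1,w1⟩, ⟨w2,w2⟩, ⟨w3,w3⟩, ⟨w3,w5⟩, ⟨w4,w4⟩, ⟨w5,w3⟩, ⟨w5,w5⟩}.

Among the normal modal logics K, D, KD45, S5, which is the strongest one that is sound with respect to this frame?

S5

Serial (axiom D): yes — every world has a successor (e.g. w1 R w1).
Euclidean (axiom 5): yes — any two successors of a common world are R-related.
Transitive (axiom 4): yes — every two-step R-path is closed by a direct edge.
Reflexive (axiom T): yes — every world is R-related to itself.
So F validates K, D, KD45, S5. The strongest is S5.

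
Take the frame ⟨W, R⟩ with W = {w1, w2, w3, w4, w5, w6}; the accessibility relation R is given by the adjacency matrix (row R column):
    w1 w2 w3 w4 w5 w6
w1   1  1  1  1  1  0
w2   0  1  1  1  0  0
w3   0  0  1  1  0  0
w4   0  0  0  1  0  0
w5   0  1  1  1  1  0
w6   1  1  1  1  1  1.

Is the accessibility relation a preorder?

Reflexive: yes — every world is R-related to itself.
Transitive: yes — every two-step R-path is closed by a direct edge.
So R is a preorder.

Yes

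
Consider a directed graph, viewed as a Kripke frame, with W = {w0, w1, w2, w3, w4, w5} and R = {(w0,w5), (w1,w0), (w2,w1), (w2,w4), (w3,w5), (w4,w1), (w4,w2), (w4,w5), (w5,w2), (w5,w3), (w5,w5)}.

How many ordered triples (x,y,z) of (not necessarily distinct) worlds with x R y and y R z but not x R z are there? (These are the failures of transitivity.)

Enumerating: (w0,w5,w2), (w0,w5,w3), (w1,w0,w5), (w2,w1,w0), (w2,w4,w2), (w2,w4,w5), (w3,w5,w2), (w3,w5,w3), (w4,w1,w0), (w4,w2,w4), (w4,w5,w3), (w5,w2,w1), (w5,w2,w4).

13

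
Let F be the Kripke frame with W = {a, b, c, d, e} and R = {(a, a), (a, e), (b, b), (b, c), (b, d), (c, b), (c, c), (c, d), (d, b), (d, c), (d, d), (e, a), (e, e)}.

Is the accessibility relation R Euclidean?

Yes

Euclidean: yes — any two successors of a common world are R-related.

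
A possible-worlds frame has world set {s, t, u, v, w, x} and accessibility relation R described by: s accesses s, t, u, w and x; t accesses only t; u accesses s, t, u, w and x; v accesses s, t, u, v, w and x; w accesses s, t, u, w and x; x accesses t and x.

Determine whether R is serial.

Serial: yes — every world has a successor (e.g. s R s).

Yes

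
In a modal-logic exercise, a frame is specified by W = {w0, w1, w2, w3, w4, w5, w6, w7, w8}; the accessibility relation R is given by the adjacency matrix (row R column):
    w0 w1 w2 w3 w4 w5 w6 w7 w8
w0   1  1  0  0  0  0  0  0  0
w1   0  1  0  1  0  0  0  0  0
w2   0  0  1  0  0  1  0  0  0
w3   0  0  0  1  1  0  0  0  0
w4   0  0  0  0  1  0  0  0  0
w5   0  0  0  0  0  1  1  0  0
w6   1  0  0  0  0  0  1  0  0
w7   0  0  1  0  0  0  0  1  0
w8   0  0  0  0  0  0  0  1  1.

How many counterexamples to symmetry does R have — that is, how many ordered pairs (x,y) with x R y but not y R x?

Enumerating: (w0,w1), (w1,w3), (w2,w5), (w3,w4), (w5,w6), (w6,w0), (w7,w2), (w8,w7).

8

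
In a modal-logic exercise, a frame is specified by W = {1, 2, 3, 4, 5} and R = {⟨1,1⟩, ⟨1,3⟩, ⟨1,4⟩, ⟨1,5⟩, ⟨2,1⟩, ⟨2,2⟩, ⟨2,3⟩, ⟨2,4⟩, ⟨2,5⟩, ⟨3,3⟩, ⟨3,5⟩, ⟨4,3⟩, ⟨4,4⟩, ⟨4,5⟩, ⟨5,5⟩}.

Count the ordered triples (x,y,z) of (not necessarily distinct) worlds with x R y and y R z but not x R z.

0

R is transitive; there are no such tuples.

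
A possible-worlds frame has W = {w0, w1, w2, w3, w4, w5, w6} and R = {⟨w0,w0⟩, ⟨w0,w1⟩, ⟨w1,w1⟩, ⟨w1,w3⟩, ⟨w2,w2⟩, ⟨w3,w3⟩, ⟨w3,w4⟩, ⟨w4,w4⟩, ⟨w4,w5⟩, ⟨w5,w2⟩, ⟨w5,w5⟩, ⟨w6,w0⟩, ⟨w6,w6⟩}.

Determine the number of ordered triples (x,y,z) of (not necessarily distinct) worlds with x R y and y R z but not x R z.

Enumerating: (w0,w1,w3), (w1,w3,w4), (w3,w4,w5), (w4,w5,w2), (w6,w0,w1).

5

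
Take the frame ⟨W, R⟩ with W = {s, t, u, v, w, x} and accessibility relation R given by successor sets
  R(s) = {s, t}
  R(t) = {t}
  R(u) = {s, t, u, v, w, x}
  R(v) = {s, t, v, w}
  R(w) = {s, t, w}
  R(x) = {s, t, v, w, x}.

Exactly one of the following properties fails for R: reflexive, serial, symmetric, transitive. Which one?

Reflexive: yes — every world is R-related to itself.
Serial: yes — every world has a successor (e.g. s R s).
Symmetric: no — s R t but not t R s.
Transitive: yes — every two-step R-path is closed by a direct edge.
Only symmetric fails.

symmetric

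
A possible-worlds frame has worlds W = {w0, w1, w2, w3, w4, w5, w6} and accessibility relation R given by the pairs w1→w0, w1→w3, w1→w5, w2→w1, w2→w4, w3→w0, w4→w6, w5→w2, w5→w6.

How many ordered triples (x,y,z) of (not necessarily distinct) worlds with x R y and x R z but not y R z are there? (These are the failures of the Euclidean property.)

18

Enumerating: (w1,w0,w0), (w1,w0,w3), (w1,w0,w5), (w1,w3,w3), (w1,w3,w5), (w1,w5,w0), (w1,w5,w3), (w1,w5,w5), (w2,w1,w1), (w2,w1,w4), (w2,w4,w1), (w2,w4,w4), (w3,w0,w0), (w4,w6,w6), (w5,w2,w2), (w5,w2,w6), (w5,w6,w2), (w5,w6,w6).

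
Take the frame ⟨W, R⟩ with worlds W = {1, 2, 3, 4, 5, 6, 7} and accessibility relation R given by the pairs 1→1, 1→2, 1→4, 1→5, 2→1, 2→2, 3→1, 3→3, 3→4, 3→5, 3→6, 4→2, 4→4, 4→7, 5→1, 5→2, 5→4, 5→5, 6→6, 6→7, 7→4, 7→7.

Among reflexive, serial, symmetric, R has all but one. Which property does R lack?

Reflexive: yes — every world is R-related to itself.
Serial: yes — every world has a successor (e.g. 1 R 1).
Symmetric: no — 1 R 4 but not 4 R 1.
Only symmetric fails.

symmetric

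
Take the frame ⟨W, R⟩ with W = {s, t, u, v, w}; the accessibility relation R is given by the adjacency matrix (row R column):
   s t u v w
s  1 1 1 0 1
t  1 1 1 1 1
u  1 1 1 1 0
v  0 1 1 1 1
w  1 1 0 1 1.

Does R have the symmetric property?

Yes

Symmetric: yes — every pair in R has its reverse in R.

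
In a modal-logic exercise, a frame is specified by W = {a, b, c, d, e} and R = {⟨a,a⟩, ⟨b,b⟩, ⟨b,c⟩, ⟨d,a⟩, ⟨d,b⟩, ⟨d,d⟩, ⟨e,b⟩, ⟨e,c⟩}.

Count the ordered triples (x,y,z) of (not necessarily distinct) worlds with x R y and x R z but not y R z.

8

Enumerating: (b,c,b), (b,c,c), (d,a,b), (d,a,d), (d,b,a), (d,b,d), (e,c,b), (e,c,c).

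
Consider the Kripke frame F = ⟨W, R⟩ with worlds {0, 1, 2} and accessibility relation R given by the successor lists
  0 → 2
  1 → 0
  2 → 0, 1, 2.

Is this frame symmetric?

No

Symmetric: no — 1 R 0 but not 0 R 1.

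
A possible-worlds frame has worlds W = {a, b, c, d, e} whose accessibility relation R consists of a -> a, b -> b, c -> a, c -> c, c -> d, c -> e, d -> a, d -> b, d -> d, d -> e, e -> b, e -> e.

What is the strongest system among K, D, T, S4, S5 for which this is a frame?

T

Serial (axiom D): yes — every world has a successor (e.g. a R a).
Reflexive (axiom T): yes — every world is R-related to itself.
Transitive (axiom 4): no — c R d and d R b, but not c R b.
Euclidean (axiom 5): no — c R a and c R d, but not a R d.
So F validates K, D, T; S4 would additionally require R to be transitive. The strongest is T.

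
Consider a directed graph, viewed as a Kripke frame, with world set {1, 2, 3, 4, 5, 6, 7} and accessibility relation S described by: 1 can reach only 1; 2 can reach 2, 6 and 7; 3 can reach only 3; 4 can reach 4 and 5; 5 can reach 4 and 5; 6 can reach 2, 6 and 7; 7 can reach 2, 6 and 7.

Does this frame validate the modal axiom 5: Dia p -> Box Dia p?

Axiom 5 corresponds to the accessibility relation being Euclidean.
Euclidean: yes — any two successors of a common world are S-related.

Yes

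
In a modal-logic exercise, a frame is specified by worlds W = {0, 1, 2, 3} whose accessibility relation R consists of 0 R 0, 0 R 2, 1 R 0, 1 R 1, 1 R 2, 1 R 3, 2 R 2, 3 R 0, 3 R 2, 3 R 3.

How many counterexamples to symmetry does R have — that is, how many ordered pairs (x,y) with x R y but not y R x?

Enumerating: (0,2), (1,0), (1,2), (1,3), (3,0), (3,2).

6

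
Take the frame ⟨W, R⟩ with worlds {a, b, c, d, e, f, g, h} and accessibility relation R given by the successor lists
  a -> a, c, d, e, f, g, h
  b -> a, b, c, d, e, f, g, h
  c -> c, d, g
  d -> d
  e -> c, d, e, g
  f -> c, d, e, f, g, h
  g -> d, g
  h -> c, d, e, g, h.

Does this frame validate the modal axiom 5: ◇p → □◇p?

No

The schema 5 characterises exactly the Euclidean frames.
Euclidean: no — a R c and a R e, but not c R e.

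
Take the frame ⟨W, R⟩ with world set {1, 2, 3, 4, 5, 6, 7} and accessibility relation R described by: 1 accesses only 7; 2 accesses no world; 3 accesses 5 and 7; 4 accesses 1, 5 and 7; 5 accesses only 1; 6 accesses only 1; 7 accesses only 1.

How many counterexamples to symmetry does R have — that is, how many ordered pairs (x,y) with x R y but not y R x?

7

Enumerating: (3,5), (3,7), (4,1), (4,5), (4,7), (5,1), (6,1).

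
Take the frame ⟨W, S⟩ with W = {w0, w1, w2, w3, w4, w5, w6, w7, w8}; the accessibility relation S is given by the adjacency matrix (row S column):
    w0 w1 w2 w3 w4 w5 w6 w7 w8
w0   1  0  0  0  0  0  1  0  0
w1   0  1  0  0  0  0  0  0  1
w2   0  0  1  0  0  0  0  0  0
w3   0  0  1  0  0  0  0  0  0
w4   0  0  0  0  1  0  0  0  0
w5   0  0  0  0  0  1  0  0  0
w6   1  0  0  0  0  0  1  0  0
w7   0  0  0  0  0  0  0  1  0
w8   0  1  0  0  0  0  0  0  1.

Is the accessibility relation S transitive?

Transitive: yes — every two-step S-path is closed by a direct edge.

Yes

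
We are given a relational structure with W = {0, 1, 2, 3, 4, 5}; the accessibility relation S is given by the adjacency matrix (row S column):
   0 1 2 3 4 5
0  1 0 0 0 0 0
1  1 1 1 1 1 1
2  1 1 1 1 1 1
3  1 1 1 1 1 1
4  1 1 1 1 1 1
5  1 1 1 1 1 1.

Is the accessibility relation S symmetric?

No

Symmetric: no — 1 S 0 but not 0 S 1.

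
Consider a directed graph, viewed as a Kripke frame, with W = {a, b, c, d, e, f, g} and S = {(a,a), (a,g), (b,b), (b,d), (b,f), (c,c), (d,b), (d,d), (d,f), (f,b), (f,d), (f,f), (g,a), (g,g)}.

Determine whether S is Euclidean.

Yes

Euclidean: yes — any two successors of a common world are S-related.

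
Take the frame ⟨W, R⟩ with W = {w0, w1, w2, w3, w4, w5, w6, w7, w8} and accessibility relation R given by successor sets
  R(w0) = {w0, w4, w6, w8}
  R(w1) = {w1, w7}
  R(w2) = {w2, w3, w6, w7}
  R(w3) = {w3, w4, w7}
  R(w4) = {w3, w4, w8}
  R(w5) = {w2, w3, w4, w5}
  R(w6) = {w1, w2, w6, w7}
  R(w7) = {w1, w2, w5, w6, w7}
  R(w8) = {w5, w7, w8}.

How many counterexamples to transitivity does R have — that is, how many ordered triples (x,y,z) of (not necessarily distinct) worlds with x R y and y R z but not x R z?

36

Enumerating: (w0,w4,w3), (w0,w6,w1), (w0,w6,w2), (w0,w6,w7), (w0,w8,w5), (w0,w8,w7), (w1,w7,w2), (w1,w7,w5), (w1,w7,w6), (w2,w3,w4), (w2,w6,w1), (w2,w7,w1), … and 24 more.
Total: 36.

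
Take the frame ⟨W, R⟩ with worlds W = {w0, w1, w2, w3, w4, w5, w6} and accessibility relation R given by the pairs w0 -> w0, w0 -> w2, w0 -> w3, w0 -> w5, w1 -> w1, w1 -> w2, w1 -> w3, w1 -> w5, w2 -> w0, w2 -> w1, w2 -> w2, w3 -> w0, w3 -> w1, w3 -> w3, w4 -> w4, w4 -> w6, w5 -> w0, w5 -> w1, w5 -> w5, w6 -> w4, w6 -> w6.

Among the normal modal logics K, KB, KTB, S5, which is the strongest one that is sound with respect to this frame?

KTB

Symmetric (axiom B): yes — every pair in R has its reverse in R.
Reflexive (axiom T): yes — every world is R-related to itself.
Euclidean (axiom 5): no — w0 R w2 and w0 R w3, but not w2 R w3.
So F validates K, KB, KTB; S5 would additionally require R to be Euclidean. The strongest is KTB.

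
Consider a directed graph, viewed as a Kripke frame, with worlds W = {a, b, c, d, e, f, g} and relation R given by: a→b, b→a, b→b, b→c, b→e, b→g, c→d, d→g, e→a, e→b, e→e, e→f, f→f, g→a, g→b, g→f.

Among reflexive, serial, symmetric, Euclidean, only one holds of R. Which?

serial

Reflexive: no — a is not related to itself.
Serial: yes — every world has a successor (e.g. a R b).
Symmetric: no — b R c but not c R b.
Euclidean: no — b R a and b R c, but not a R c.
Only serial holds.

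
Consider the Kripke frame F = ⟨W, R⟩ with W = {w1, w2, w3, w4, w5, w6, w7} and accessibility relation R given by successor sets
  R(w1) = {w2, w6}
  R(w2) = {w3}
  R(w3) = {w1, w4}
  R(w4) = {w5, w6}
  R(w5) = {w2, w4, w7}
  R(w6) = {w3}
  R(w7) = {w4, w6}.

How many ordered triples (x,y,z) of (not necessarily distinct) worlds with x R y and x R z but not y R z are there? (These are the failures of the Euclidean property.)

Enumerating: (w1,w2,w2), (w1,w2,w6), (w1,w6,w2), (w1,w6,w6), (w2,w3,w3), (w3,w1,w1), (w3,w1,w4), (w3,w4,w1), (w3,w4,w4), (w4,w5,w5), (w4,w5,w6), (w4,w6,w5), … and 13 more.
Total: 25.

25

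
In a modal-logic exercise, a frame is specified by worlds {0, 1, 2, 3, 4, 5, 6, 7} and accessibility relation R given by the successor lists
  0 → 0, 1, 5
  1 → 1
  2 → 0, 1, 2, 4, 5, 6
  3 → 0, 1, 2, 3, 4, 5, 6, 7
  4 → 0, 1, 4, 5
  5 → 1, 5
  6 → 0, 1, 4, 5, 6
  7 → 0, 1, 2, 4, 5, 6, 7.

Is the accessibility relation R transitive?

Yes

Transitive: yes — every two-step R-path is closed by a direct edge.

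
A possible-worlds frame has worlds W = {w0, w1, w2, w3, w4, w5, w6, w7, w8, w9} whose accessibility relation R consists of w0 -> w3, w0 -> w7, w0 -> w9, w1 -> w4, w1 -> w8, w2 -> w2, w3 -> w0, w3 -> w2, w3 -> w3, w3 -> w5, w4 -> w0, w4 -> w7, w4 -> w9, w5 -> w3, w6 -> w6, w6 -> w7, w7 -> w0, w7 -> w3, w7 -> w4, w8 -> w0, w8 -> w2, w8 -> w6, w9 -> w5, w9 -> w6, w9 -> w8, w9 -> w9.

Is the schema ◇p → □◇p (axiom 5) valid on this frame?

No

Axiom 5 corresponds to the accessibility relation being Euclidean.
Euclidean: no — w0 R w3 and w0 R w7, but not w3 R w7.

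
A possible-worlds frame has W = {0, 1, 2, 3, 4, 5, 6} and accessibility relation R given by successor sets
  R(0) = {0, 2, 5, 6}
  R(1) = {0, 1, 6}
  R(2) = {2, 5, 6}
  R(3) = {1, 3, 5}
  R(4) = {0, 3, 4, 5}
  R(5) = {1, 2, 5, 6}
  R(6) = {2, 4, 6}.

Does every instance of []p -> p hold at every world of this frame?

Yes

The schema T characterises exactly the reflexive frames.
Reflexive: yes — every world is R-related to itself.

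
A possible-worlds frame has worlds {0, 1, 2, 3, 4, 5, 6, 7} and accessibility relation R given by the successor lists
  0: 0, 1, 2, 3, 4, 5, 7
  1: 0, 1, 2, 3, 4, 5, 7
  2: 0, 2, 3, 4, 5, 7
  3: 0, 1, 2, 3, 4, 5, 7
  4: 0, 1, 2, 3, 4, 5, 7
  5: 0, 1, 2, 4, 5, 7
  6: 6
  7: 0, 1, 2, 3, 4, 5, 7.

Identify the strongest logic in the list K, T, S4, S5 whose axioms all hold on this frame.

T

Reflexive (axiom T): yes — every world is R-related to itself.
Transitive (axiom 4): no — 2 R 0 and 0 R 1, but not 2 R 1.
Euclidean (axiom 5): no — 0 R 2 and 0 R 1, but not 2 R 1.
So F validates K, T; S4 would additionally require R to be transitive. The strongest is T.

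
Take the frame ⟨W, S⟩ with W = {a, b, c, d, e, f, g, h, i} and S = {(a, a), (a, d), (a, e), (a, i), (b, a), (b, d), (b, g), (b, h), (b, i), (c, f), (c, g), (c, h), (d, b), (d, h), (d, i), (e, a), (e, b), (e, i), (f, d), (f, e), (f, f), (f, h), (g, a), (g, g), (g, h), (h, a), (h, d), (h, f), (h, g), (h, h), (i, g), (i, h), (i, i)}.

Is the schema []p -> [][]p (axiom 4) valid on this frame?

Axiom 4 corresponds to the accessibility relation being transitive.
Transitive: no — a S d and d S b, but not a S b.

No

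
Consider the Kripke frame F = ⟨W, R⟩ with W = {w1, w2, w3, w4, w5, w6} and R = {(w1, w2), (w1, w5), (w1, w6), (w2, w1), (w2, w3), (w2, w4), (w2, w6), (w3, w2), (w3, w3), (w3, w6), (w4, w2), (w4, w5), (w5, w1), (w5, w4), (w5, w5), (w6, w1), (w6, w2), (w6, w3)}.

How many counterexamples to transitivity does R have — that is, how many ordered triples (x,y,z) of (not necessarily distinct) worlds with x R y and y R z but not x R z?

Enumerating: (w1,w2,w1), (w1,w2,w3), (w1,w2,w4), (w1,w5,w1), (w1,w5,w4), (w1,w6,w1), (w1,w6,w3), (w2,w1,w2), (w2,w1,w5), (w2,w3,w2), (w2,w4,w2), (w2,w4,w5), … and 18 more.
Total: 30.

30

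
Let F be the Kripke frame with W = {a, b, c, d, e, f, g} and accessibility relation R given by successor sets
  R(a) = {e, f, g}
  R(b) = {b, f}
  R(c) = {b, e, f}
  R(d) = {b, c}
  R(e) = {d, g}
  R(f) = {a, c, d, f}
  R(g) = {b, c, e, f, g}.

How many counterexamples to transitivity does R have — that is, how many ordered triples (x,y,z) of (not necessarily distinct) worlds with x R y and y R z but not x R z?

31

Enumerating: (a,e,d), (a,f,a), (a,f,c), (a,f,d), (a,g,b), (a,g,c), (b,f,a), (b,f,c), (b,f,d), (c,e,d), (c,e,g), (c,f,a), … and 19 more.
Total: 31.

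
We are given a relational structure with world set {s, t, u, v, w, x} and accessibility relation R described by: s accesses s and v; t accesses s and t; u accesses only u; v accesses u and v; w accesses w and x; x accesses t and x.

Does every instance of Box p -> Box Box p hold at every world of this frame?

No

By correspondence theory, 4 is valid on a frame iff R is transitive.
Transitive: no — s R v and v R u, but not s R u.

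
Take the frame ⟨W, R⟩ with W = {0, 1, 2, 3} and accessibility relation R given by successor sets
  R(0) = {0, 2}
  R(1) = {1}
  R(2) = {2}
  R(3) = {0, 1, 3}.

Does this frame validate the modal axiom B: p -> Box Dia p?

No

Axiom B corresponds to the accessibility relation being symmetric.
Symmetric: no — 0 R 2 but not 2 R 0.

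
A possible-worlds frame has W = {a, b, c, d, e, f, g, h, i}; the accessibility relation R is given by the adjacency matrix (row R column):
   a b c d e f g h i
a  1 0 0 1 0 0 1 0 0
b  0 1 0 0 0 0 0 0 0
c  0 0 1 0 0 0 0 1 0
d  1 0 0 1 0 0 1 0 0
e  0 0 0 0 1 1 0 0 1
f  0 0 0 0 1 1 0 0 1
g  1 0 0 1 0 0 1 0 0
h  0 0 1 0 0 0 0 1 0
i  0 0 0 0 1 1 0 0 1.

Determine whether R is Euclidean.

Euclidean: yes — any two successors of a common world are R-related.

Yes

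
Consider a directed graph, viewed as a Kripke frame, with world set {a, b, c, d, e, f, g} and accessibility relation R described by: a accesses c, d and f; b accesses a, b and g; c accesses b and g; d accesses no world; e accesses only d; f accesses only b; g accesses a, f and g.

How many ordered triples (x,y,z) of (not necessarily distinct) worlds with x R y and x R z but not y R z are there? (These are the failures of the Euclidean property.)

Enumerating: (a,c,c), (a,c,d), (a,c,f), (a,d,c), (a,d,d), (a,d,f), (a,f,c), (a,f,d), (a,f,f), (b,a,a), (b,a,b), (b,a,g), … and 8 more.
Total: 20.

20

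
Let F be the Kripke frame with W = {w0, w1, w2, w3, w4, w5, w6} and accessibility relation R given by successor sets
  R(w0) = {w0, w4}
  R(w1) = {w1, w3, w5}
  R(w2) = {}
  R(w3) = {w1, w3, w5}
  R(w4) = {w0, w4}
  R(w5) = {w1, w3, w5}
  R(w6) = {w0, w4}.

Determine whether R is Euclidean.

Euclidean: yes — any two successors of a common world are R-related.

Yes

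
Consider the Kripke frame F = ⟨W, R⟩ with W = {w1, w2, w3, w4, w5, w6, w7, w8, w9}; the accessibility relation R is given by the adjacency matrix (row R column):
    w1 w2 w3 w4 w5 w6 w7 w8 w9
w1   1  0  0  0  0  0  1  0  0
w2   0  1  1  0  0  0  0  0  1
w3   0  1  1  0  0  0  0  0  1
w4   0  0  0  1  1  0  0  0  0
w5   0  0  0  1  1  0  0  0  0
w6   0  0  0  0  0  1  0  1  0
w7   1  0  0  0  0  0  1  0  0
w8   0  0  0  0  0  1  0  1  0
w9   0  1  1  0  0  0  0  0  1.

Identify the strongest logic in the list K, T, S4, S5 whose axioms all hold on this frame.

Reflexive (axiom T): yes — every world is R-related to itself.
Transitive (axiom 4): yes — every two-step R-path is closed by a direct edge.
Euclidean (axiom 5): yes — any two successors of a common world are R-related.
So F validates K, T, S4, S5. The strongest is S5.

S5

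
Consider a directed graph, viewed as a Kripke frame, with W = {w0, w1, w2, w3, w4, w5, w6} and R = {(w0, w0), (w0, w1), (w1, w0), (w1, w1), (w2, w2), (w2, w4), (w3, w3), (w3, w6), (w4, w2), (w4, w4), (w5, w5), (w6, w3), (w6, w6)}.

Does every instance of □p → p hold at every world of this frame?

Yes

The schema T characterises exactly the reflexive frames.
Reflexive: yes — every world is R-related to itself.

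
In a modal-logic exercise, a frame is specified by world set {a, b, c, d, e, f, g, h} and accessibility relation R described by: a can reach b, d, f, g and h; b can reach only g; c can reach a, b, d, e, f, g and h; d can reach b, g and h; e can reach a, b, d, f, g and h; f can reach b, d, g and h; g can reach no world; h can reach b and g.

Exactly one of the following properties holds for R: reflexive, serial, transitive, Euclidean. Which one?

transitive

Reflexive: no — a is not related to itself.
Serial: no — g has no R-successor.
Transitive: yes — every two-step R-path is closed by a direct edge.
Euclidean: no — a R b and a R d, but not b R d.
Only transitive holds.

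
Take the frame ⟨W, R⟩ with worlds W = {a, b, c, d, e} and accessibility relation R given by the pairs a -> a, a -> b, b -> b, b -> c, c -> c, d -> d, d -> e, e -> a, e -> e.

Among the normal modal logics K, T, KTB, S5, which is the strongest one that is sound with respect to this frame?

T

Reflexive (axiom T): yes — every world is R-related to itself.
Symmetric (axiom B): no — a R b but not b R a.
Euclidean (axiom 5): no — a R b and a R a, but not b R a.
So F validates K, T; KTB would additionally require R to be symmetric. The strongest is T.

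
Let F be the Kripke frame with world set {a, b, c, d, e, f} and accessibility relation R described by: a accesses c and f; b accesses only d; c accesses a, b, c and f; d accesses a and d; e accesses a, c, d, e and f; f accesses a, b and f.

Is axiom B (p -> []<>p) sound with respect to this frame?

Axiom B corresponds to the accessibility relation being symmetric.
Symmetric: no — b R d but not d R b.

No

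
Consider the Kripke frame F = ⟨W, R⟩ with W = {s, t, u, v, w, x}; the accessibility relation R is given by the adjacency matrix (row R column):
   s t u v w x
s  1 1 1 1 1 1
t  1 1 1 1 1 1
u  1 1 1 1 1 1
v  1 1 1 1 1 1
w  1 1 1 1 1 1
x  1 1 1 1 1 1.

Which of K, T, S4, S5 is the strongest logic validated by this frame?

Reflexive (axiom T): yes — every world is R-related to itself.
Transitive (axiom 4): yes — every two-step R-path is closed by a direct edge.
Euclidean (axiom 5): yes — any two successors of a common world are R-related.
So F validates K, T, S4, S5. The strongest is S5.

S5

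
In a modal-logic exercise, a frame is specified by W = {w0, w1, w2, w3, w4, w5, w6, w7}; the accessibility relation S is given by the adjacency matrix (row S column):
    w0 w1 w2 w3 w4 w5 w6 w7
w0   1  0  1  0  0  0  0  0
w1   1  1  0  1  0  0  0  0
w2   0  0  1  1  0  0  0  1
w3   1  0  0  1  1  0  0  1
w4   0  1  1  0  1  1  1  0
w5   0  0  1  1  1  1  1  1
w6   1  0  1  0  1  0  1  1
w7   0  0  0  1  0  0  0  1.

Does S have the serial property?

Yes

Serial: yes — every world has a successor (e.g. w0 S w0).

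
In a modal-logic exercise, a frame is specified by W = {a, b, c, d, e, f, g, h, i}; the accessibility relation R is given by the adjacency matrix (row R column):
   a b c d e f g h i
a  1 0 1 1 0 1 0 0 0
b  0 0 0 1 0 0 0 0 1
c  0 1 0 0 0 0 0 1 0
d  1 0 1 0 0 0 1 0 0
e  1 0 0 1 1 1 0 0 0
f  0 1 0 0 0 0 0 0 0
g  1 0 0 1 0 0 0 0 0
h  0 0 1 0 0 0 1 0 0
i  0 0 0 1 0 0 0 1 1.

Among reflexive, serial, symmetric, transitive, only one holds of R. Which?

Reflexive: no — b is not related to itself.
Serial: yes — every world has a successor (e.g. a R a).
Symmetric: no — a R c but not c R a.
Transitive: no — a R c and c R b, but not a R b.
Only serial holds.

serial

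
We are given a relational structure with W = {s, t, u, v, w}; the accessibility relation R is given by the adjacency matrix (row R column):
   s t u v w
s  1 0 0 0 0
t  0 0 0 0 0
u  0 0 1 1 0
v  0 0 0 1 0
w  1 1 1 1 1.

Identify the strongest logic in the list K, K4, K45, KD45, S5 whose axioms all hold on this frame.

K4

Transitive (axiom 4): yes — every two-step R-path is closed by a direct edge.
Euclidean (axiom 5): no — w R s and w R t, but not s R t.
Serial (axiom D): no — t has no R-successor.
Reflexive (axiom T): no — t is not related to itself.
So F validates K, K4; K45 would additionally require R to be Euclidean. The strongest is K4.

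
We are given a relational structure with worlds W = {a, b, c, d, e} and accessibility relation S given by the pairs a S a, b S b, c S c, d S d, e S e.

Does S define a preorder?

Reflexive: yes — every world is S-related to itself.
Transitive: yes — every two-step S-path is closed by a direct edge.
So S is a preorder.

Yes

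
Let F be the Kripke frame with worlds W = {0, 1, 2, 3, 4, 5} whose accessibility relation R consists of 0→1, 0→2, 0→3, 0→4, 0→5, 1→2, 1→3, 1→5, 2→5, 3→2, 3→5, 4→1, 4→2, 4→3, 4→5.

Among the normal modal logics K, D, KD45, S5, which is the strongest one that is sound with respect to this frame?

K

Serial (axiom D): no — 5 has no R-successor.
Euclidean (axiom 5): no — 0 R 1 and 0 R 4, but not 1 R 4.
Transitive (axiom 4): yes — every two-step R-path is closed by a direct edge.
Reflexive (axiom T): no — 0 is not related to itself.
So F validates K; D would additionally require R to be serial. The strongest is K.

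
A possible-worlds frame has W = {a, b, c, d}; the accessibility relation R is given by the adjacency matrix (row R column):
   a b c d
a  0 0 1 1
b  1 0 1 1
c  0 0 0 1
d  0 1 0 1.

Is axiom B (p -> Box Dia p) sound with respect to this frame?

No

Axiom B corresponds to the accessibility relation being symmetric.
Symmetric: no — a R c but not c R a.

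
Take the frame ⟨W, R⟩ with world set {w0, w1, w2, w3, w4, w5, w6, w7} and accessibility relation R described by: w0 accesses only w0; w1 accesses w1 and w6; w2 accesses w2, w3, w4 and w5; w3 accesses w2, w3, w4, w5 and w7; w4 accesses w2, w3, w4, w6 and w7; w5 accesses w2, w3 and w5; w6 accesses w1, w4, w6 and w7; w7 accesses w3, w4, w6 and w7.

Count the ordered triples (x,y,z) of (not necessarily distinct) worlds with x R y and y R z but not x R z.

Enumerating: (w1,w6,w4), (w1,w6,w7), (w2,w3,w7), (w2,w4,w6), (w2,w4,w7), (w3,w4,w6), (w3,w7,w6), (w4,w2,w5), (w4,w3,w5), (w4,w6,w1), (w5,w2,w4), (w5,w3,w4), … and 8 more.
Total: 20.

20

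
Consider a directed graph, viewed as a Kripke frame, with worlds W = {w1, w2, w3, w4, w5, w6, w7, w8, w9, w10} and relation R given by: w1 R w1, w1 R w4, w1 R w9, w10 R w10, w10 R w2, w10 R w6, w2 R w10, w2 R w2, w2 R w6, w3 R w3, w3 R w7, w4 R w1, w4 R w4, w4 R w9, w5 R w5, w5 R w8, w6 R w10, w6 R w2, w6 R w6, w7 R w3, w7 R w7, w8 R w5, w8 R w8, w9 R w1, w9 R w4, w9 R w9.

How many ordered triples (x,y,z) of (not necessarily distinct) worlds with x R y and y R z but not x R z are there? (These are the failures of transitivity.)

0

R is transitive; there are no such tuples.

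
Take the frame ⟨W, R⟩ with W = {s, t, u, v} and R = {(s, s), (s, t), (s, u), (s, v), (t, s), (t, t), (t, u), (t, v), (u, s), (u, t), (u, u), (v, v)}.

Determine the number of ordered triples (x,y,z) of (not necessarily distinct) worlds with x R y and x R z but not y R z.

Enumerating: (s,u,v), (s,v,s), (s,v,t), (s,v,u), (t,u,v), (t,v,s), (t,v,t), (t,v,u).

8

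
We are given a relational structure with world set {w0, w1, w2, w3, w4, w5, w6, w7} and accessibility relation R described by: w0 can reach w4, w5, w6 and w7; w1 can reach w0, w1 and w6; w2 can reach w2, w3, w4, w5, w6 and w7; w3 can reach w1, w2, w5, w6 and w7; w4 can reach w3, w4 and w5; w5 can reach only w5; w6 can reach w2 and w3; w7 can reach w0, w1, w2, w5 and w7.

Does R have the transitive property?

No

Transitive: no — w0 R w4 and w4 R w3, but not w0 R w3.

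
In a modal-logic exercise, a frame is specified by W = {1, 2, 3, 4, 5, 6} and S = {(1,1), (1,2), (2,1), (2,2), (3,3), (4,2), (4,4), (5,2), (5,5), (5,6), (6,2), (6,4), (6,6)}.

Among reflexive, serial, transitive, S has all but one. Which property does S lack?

Reflexive: yes — every world is S-related to itself.
Serial: yes — every world has a successor (e.g. 1 S 1).
Transitive: no — 4 S 2 and 2 S 1, but not 4 S 1.
Only transitive fails.

transitive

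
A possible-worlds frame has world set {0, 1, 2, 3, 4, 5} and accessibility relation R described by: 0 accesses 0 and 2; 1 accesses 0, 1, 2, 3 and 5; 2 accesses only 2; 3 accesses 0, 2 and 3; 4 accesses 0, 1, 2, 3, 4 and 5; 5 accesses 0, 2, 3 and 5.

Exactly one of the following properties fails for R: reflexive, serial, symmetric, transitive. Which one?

Reflexive: yes — every world is R-related to itself.
Serial: yes — every world has a successor (e.g. 0 R 0).
Symmetric: no — 0 R 2 but not 2 R 0.
Transitive: yes — every two-step R-path is closed by a direct edge.
Only symmetric fails.

symmetric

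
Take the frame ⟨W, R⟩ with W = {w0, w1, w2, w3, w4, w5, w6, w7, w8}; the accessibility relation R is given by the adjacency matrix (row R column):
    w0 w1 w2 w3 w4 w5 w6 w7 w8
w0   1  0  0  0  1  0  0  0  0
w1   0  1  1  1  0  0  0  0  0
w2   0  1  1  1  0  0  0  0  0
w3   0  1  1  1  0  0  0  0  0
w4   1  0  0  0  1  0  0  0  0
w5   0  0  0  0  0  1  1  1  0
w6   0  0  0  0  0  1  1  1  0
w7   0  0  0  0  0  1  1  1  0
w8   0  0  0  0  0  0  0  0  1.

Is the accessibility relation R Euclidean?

Yes

Euclidean: yes — any two successors of a common world are R-related.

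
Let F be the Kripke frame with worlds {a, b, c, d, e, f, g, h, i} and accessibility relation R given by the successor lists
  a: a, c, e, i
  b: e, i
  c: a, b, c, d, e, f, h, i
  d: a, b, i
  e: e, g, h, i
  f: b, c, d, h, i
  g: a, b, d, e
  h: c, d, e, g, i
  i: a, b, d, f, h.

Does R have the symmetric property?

No

Symmetric: no — a R e but not e R a.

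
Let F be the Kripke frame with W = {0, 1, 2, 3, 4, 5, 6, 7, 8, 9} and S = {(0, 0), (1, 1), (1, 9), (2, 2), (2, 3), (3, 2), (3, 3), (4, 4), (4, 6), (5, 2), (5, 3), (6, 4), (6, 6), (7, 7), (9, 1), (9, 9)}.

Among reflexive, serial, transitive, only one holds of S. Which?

transitive

Reflexive: no — 5 is not related to itself.
Serial: no — 8 has no S-successor.
Transitive: yes — every two-step S-path is closed by a direct edge.
Only transitive holds.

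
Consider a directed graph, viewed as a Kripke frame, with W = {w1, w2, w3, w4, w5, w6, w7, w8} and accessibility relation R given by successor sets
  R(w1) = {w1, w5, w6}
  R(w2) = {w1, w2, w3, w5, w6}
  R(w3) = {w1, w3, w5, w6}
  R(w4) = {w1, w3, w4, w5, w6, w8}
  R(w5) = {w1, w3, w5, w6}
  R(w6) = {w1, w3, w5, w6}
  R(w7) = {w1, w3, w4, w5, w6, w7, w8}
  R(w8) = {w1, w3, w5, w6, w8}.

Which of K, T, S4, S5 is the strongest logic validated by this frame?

T

Reflexive (axiom T): yes — every world is R-related to itself.
Transitive (axiom 4): no — w1 R w5 and w5 R w3, but not w1 R w3.
Euclidean (axiom 5): no — w2 R w1 and w2 R w3, but not w1 R w3.
So F validates K, T; S4 would additionally require R to be transitive. The strongest is T.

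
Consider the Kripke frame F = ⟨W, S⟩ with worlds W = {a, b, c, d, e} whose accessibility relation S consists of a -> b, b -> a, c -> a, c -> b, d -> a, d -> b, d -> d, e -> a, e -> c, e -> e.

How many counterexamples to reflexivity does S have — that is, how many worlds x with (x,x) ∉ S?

Enumerating: a, b, c.

3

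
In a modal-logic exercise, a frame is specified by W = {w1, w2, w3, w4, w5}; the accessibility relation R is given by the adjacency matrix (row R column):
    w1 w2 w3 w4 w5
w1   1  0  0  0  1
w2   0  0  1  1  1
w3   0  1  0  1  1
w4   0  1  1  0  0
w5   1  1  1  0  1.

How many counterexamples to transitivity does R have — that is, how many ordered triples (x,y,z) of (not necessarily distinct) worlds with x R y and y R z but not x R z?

Enumerating: (w1,w5,w2), (w1,w5,w3), (w2,w3,w2), (w2,w4,w2), (w2,w5,w1), (w2,w5,w2), (w3,w2,w3), (w3,w4,w3), (w3,w5,w1), (w3,w5,w3), (w4,w2,w4), (w4,w2,w5), (w4,w3,w4), (w4,w3,w5), (w5,w2,w4), (w5,w3,w4).

16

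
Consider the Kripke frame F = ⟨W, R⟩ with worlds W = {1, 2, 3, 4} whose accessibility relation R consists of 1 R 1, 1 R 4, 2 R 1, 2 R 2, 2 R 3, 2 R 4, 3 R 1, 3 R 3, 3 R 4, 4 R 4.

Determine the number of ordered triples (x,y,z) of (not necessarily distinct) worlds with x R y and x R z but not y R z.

10

Enumerating: (1,4,1), (2,1,2), (2,1,3), (2,3,2), (2,4,1), (2,4,2), (2,4,3), (3,1,3), (3,4,1), (3,4,3).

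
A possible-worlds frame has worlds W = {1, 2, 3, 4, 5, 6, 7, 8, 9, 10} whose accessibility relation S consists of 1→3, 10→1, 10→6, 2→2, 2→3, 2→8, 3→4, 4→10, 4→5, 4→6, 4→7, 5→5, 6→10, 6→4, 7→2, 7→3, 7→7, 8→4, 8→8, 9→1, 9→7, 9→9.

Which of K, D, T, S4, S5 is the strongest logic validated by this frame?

D

Serial (axiom D): yes — every world has a successor (e.g. 1 S 3).
Reflexive (axiom T): no — 1 is not related to itself.
Transitive (axiom 4): no — 1 S 3 and 3 S 4, but not 1 S 4.
Euclidean (axiom 5): no — 10 S 1 and 10 S 6, but not 1 S 6.
So F validates K, D; T would additionally require S to be reflexive. The strongest is D.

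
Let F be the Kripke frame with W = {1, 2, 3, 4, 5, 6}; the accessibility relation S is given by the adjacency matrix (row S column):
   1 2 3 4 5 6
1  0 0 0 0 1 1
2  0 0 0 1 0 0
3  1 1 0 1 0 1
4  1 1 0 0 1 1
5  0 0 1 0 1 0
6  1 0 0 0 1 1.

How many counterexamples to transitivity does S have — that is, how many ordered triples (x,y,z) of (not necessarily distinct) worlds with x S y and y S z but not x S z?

Enumerating: (1,5,3), (1,6,1), (2,4,1), (2,4,2), (2,4,5), (2,4,6), (3,1,5), (3,4,5), (3,6,5), (4,2,4), (4,5,3), (5,3,1), (5,3,2), (5,3,4), (5,3,6), (6,5,3).

16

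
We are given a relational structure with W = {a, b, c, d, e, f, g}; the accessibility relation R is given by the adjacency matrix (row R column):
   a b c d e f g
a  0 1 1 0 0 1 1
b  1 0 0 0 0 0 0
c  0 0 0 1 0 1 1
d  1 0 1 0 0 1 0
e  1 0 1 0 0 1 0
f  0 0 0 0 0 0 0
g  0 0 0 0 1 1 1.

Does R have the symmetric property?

No

Symmetric: no — a R c but not c R a.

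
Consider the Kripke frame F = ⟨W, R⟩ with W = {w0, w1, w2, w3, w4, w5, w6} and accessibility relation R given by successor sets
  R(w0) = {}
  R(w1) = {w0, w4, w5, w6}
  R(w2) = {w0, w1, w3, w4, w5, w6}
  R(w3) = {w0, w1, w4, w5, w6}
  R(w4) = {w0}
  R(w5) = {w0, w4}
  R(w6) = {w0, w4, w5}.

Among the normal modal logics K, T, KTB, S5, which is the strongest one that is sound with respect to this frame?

Reflexive (axiom T): no — w0 is not related to itself.
Symmetric (axiom B): no — w1 R w0 but not w0 R w1.
Euclidean (axiom 5): no — w1 R w0 and w1 R w4, but not w0 R w4.
So F validates K; T would additionally require R to be reflexive. The strongest is K.

K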